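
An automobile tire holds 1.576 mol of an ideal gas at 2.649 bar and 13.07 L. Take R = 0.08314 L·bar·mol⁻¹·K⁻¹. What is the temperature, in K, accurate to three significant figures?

T ≈ 264 K

PV = nRT ⇒ T = PV/(nR) = (2.649 × 13.07) / (1.576 × 0.08314)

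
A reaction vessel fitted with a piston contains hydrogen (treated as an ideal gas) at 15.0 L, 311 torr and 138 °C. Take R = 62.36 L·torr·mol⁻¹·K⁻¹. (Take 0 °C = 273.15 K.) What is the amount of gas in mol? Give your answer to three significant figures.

n ≈ 0.182 mol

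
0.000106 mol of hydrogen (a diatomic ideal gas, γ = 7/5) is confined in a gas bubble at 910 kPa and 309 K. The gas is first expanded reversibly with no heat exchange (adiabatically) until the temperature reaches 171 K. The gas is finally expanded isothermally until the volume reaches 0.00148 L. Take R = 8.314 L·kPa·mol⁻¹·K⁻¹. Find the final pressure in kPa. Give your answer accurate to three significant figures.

From PV = nRT: V₁ = nRT₁/P₁ = 0.0002992 L.
Adiabatic (γ = 7/5), T V^(γ−1) and P V^γ constant: P₂ = P₁·(T₂/T₁)^(γ/(γ−1)) = 114.7 kPa; V₂ = V₁·(T₁/T₂)^(1/(γ−1)) = 0.001314 L.
T constant ⇒ Boyle's law P V = const: T₃ = T₂; P₃ = P₂·(V₂/V₃) = 101.8 kPa.

P₃ ≈ 102 kPa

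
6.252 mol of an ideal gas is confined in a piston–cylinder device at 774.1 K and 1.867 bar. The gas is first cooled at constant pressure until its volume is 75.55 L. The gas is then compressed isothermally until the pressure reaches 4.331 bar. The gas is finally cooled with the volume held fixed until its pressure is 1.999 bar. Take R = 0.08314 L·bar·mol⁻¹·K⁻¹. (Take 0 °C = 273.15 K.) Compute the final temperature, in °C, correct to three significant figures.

From PV = nRT: V₁ = nRT₁/P₁ = 215.5 L.
P constant ⇒ V ∝ T: P₂ = P₁; T₂ = T₁·(V₂/V₁) = 271.4 K.
T constant ⇒ Boyle's law P V = const: T₃ = T₂; V₃ = V₂·(P₂/P₃) = 32.57 L.
V constant ⇒ P ∝ T: V₄ = V₃; T₄ = T₃·(P₄/P₃) = 125.2 K.

T₄ ≈ -148 °C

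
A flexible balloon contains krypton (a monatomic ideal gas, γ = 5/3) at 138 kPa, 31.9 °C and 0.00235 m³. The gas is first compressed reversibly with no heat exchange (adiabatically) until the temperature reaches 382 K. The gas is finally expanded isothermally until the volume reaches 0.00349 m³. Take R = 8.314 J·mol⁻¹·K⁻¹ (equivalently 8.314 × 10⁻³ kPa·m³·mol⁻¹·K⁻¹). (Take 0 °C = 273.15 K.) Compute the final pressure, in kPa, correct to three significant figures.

P₃ ≈ 116 kPa

Convert: T₁ = 305.0 K.
Adiabatic (γ = 5/3), T V^(γ−1) and P V^γ constant: P₂ = P₁·(T₂/T₁)^(γ/(γ−1)) = 242.2 kPa; V₂ = V₁·(T₁/T₂)^(1/(γ−1)) = 0.001677 m³.
T constant ⇒ Boyle's law P V = const: T₃ = T₂; P₃ = P₂·(V₂/V₃) = 116.4 kPa.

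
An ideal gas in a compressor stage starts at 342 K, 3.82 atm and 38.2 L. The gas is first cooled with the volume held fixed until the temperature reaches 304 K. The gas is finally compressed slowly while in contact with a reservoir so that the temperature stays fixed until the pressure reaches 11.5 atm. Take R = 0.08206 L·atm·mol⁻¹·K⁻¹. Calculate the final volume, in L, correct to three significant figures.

V constant ⇒ P ∝ T: V₂ = V₁; P₂ = P₁·(T₂/T₁) = 3.396 atm.
T constant ⇒ Boyle's law P V = const: T₃ = T₂; V₃ = V₂·(P₂/P₃) = 11.28 L.

V₃ ≈ 11.3 L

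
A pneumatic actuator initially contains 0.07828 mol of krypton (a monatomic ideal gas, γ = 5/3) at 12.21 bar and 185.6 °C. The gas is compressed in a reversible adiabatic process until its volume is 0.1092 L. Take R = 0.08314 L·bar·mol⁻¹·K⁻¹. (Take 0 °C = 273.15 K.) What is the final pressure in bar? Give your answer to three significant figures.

P₂ ≈ 46.8 bar

Convert: T₁ = 458.8 K.
From PV = nRT: V₁ = nRT₁/P₁ = 0.2445 L.
Reversible adiabatic, γ = 5/3: T₂ = T₁·(V₁/V₂)^(γ−1) = 785.2 K; P₂ = P₁·(V₁/V₂)^γ = 46.80 bar.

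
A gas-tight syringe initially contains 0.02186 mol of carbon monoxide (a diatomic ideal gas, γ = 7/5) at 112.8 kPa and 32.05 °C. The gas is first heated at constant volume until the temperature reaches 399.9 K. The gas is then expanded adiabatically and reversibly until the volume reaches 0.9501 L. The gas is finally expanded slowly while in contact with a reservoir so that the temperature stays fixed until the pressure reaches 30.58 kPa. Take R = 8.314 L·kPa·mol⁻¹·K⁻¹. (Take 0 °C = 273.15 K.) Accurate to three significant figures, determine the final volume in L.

V₄ ≈ 1.83 L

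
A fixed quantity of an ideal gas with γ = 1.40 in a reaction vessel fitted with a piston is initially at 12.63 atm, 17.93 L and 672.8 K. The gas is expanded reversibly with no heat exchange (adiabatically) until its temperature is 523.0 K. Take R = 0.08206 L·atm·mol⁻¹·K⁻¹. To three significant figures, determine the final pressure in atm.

Adiabatic (γ = 1.40), T V^(γ−1) and P V^γ constant: P₂ = P₁·(T₂/T₁)^(γ/(γ−1)) = 5.231 atm; V₂ = V₁·(T₁/T₂)^(1/(γ−1)) = 33.65 L.

P₂ ≈ 5.23 atm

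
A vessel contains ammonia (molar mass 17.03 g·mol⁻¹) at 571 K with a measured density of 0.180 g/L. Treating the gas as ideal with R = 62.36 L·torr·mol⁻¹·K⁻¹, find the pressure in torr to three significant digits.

ρ = PM/(RT) ⇒ P = ρRT/M = (0.180 × 62.36 × 571.0) / 17.03

P ≈ 376 torr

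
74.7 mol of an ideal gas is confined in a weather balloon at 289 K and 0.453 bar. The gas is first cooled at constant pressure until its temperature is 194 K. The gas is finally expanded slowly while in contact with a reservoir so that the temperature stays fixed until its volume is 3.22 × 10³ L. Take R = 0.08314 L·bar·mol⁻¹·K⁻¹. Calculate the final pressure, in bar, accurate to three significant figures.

P₃ ≈ 0.374 bar

From PV = nRT: V₁ = nRT₁/P₁ = 3962 L.
Isobaric, so V/T is constant: P₂ = P₁; V₂ = V₁·(T₂/T₁) = 2660 L.
T constant ⇒ Boyle's law P V = const: T₃ = T₂; P₃ = P₂·(V₂/V₃) = 0.3742 bar.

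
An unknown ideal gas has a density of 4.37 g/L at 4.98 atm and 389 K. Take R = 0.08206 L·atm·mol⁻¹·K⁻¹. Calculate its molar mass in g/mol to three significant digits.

ρ = PM/(RT) ⇒ M = ρRT/P = (4.37 × 0.08206 × 389.0) / 4.98

M ≈ 28.0 g/mol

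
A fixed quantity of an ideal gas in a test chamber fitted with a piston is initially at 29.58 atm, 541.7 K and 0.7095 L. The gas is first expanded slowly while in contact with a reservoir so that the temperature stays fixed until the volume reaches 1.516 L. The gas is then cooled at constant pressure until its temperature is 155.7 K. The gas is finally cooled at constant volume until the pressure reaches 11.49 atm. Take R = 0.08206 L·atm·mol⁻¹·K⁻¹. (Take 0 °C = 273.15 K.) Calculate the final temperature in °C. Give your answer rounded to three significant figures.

T₄ ≈ -144 °C

T constant ⇒ Boyle's law P V = const: T₂ = T₁; P₂ = P₁·(V₁/V₂) = 13.84 atm.
Isobaric, so V/T is constant: P₃ = P₂; V₃ = V₂·(T₃/T₂) = 0.4357 L.
Isochoric, so P/T is constant: V₄ = V₃; T₄ = T₃·(P₄/P₃) = 129.2 K.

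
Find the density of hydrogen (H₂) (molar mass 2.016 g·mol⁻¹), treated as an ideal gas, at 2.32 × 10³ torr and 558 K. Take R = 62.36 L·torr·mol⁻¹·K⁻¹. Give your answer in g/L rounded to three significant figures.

ρ ≈ 0.134 g/L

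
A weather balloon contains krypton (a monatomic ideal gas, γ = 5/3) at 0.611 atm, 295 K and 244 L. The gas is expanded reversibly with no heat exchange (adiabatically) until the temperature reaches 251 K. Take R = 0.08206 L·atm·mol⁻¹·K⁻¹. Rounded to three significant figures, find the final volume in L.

Adiabatic (γ = 5/3), T V^(γ−1) and P V^γ constant: P₂ = P₁·(T₂/T₁)^(γ/(γ−1)) = 0.4080 atm; V₂ = V₁·(T₁/T₂)^(1/(γ−1)) = 310.9 L.

V₂ ≈ 311 L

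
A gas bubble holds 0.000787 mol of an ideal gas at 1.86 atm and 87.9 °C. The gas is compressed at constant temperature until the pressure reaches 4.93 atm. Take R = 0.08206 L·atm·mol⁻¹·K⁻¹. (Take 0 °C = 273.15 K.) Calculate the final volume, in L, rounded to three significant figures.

V₂ ≈ 0.00473 L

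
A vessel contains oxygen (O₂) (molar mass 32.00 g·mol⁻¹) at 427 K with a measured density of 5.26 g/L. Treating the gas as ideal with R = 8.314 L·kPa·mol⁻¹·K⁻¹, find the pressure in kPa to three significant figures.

P ≈ 584 kPa

ρ = PM/(RT) ⇒ P = ρRT/M = (5.26 × 8.314 × 427.0) / 32.00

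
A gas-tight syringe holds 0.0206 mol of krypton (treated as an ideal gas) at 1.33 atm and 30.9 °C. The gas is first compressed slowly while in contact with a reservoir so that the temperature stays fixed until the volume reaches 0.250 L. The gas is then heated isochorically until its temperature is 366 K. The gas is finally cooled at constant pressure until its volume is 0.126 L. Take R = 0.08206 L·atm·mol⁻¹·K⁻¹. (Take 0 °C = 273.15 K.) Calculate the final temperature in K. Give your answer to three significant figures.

Convert: T₁ = 304.0 K.
From PV = nRT: V₁ = nRT₁/P₁ = 0.3864 L.
Isothermal, so P V is constant: T₂ = T₁; P₂ = P₁·(V₁/V₂) = 2.056 atm.
V constant ⇒ P ∝ T: V₃ = V₂; P₃ = P₂·(T₃/T₂) = 2.475 atm.
P constant ⇒ V ∝ T: P₄ = P₃; T₄ = T₃·(V₄/V₃) = 184.5 K.

T₄ ≈ 184 K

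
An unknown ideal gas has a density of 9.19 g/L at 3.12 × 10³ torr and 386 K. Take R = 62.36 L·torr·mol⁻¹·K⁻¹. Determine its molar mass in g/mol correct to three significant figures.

ρ = PM/(RT) ⇒ M = ρRT/P = (9.19 × 62.36 × 386.0) / 3.12e+03

M ≈ 70.9 g/mol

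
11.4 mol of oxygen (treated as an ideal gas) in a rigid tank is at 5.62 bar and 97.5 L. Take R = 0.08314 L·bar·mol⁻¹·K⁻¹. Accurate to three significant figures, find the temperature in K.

T ≈ 578 K

PV = nRT ⇒ T = PV/(nR) = (5.62 × 97.5) / (11.4 × 0.08314)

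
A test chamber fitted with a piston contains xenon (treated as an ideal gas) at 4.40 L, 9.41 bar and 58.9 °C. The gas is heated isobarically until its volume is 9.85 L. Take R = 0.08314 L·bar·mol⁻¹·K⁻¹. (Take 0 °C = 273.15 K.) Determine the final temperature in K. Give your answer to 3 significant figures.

Convert: T₁ = 332.0 K.
P constant ⇒ V ∝ T: P₂ = P₁; T₂ = T₁·(V₂/V₁) = 743.3 K.

T₂ ≈ 743 K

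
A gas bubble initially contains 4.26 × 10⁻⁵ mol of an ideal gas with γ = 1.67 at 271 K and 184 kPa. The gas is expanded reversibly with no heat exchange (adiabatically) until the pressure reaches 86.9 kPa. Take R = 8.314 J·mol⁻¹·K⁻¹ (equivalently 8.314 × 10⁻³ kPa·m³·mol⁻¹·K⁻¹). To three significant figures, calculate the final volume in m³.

V₂ ≈ 8.17e-07 m³

From PV = nRT: V₁ = nRT₁/P₁ = 5.216e-07 m³.
Adiabatic (γ = 1.67), T V^(γ−1) and P V^γ constant: T₂ = T₁·(P₂/P₁)^((γ−1)/γ) = 200.6 K; V₂ = V₁·(P₁/P₂)^(1/γ) = 8.174e-07 m³.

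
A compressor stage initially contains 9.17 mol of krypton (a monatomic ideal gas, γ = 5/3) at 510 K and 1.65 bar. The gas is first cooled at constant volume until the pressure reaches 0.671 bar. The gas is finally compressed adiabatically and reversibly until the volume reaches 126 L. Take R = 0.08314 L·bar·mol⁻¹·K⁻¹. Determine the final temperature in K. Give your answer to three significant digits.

T₃ ≈ 315 K

From PV = nRT: V₁ = nRT₁/P₁ = 235.6 L.
Isochoric, so P/T is constant: V₂ = V₁; T₂ = T₁·(P₂/P₁) = 207.4 K.
Reversible adiabatic, γ = 5/3: T₃ = T₂·(V₂/V₃)^(γ−1) = 314.8 K; P₃ = P₂·(V₂/V₃)^γ = 1.905 bar.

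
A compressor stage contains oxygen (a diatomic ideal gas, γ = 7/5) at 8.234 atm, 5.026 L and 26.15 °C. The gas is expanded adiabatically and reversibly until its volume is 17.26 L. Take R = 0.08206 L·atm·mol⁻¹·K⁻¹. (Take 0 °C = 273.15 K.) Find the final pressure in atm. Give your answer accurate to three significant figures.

P₂ ≈ 1.46 atm

Convert: T₁ = 299.3 K.
Reversible adiabatic, γ = 7/5: T₂ = T₁·(V₁/V₂)^(γ−1) = 182.7 K; P₂ = P₁·(V₁/V₂)^γ = 1.464 atm.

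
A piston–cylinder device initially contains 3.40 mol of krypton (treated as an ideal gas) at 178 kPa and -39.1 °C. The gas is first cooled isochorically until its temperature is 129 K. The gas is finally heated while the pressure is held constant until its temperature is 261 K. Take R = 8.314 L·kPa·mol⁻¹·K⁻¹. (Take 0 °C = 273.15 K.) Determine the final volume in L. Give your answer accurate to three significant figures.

Convert: T₁ = 234.0 K.
From PV = nRT: V₁ = nRT₁/P₁ = 37.17 L.
V constant ⇒ P ∝ T: V₂ = V₁; P₂ = P₁·(T₂/T₁) = 98.11 kPa.
P constant ⇒ V ∝ T: P₃ = P₂; V₃ = V₂·(T₃/T₂) = 75.20 L.

V₃ ≈ 75.2 L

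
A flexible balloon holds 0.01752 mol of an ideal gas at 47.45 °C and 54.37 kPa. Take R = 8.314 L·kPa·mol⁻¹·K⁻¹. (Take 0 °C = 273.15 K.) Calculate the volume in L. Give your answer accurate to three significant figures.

V ≈ 0.859 L

Convert: T = 320.60 K.
PV = nRT ⇒ V = nRT/P = (0.01752 × 8.314 × 320.60) / 54.37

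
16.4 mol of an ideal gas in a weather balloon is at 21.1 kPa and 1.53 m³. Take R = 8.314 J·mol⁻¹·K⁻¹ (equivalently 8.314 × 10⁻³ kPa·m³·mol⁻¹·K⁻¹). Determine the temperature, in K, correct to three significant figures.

PV = nRT ⇒ T = PV/(nR) = (21.1 × 1.53) / (16.4 × 8.314 × 10⁻³)

T ≈ 237 K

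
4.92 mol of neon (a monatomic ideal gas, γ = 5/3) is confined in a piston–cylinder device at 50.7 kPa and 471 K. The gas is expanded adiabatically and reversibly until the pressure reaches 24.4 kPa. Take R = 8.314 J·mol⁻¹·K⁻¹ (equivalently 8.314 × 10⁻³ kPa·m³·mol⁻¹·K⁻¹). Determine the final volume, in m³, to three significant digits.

From PV = nRT: V₁ = nRT₁/P₁ = 0.3800 m³.
Adiabatic (γ = 5/3), T V^(γ−1) and P V^γ constant: T₂ = T₁·(P₂/P₁)^((γ−1)/γ) = 351.5 K; V₂ = V₁·(P₁/P₂)^(1/γ) = 0.5893 m³.

V₂ ≈ 0.589 m³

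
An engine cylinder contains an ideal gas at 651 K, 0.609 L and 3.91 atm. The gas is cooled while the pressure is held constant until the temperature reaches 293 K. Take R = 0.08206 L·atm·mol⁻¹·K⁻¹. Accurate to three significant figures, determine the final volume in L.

Isobaric, so V/T is constant: P₂ = P₁; V₂ = V₁·(T₂/T₁) = 0.2741 L.

V₂ ≈ 0.274 L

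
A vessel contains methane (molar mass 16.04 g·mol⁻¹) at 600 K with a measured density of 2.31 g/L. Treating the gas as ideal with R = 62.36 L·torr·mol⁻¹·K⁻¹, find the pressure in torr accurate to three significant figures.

P ≈ 5.39e+03 torr

ρ = PM/(RT) ⇒ P = ρRT/M = (2.31 × 62.36 × 600.0) / 16.04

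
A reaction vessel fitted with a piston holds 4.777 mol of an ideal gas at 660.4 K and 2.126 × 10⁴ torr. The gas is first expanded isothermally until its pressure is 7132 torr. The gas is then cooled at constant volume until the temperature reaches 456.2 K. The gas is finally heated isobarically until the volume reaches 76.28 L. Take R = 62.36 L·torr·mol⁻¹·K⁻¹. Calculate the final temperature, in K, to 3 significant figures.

T₄ ≈ 1.26e+03 K

From PV = nRT: V₁ = nRT₁/P₁ = 9.253 L.
Isothermal, so P V is constant: T₂ = T₁; V₂ = V₁·(P₁/P₂) = 27.58 L.
V constant ⇒ P ∝ T: V₃ = V₂; P₃ = P₂·(T₃/T₂) = 4927 torr.
P constant ⇒ V ∝ T: P₄ = P₃; T₄ = T₃·(V₄/V₃) = 1262 K.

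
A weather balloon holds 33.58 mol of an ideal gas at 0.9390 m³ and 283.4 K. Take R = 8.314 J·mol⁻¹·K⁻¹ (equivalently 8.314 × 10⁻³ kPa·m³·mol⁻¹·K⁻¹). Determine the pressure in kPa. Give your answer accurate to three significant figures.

P ≈ 84.3 kPa

PV = nRT ⇒ P = nRT/V = (33.58 × 8.314 × 10⁻³ × 283.4) / 0.9390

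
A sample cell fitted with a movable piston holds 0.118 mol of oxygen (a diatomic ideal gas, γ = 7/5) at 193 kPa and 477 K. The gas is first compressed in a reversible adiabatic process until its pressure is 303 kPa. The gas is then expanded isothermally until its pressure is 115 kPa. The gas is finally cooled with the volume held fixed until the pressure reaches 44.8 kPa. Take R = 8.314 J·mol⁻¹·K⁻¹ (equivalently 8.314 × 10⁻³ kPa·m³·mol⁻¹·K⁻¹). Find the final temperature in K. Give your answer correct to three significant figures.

T₄ ≈ 211 K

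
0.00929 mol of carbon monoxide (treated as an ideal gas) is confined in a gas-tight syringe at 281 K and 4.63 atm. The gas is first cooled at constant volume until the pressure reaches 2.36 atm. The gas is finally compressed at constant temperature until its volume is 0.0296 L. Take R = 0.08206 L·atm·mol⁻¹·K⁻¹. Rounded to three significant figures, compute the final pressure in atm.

From PV = nRT: V₁ = nRT₁/P₁ = 0.04627 L.
V constant ⇒ P ∝ T: V₂ = V₁; T₂ = T₁·(P₂/P₁) = 143.2 K.
Isothermal, so P V is constant: T₃ = T₂; P₃ = P₂·(V₂/V₃) = 3.689 atm.

P₃ ≈ 3.69 atm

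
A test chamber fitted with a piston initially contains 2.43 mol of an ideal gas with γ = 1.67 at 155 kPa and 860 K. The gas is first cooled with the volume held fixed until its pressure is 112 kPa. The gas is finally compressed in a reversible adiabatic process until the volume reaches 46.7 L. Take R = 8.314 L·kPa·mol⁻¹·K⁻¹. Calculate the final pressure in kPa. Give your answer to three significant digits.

P₃ ≈ 483 kPa

From PV = nRT: V₁ = nRT₁/P₁ = 112.1 L.
V constant ⇒ P ∝ T: V₂ = V₁; T₂ = T₁·(P₂/P₁) = 621.4 K.
Adiabatic (γ = 1.67), T V^(γ−1) and P V^γ constant: T₃ = T₂·(V₂/V₃)^(γ−1) = 1117 K; P₃ = P₂·(V₂/V₃)^γ = 483.4 kPa.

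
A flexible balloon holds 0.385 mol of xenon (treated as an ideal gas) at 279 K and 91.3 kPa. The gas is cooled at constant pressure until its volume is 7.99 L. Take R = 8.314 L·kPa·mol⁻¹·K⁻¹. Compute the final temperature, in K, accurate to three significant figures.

From PV = nRT: V₁ = nRT₁/P₁ = 9.781 L.
Isobaric, so V/T is constant: P₂ = P₁; T₂ = T₁·(V₂/V₁) = 227.9 K.

T₂ ≈ 228 K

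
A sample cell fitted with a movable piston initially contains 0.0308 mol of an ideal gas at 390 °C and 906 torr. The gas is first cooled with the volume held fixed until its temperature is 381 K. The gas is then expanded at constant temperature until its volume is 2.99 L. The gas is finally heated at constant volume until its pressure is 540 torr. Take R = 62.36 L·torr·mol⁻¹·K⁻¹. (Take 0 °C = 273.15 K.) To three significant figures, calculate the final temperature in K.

Convert: T₁ = 663.1 K.
From PV = nRT: V₁ = nRT₁/P₁ = 1.406 L.
V constant ⇒ P ∝ T: V₂ = V₁; P₂ = P₁·(T₂/T₁) = 520.5 torr.
Isothermal, so P V is constant: T₃ = T₂; P₃ = P₂·(V₂/V₃) = 244.7 torr.
V constant ⇒ P ∝ T: V₄ = V₃; T₄ = T₃·(P₄/P₃) = 840.6 K.

T₄ ≈ 841 K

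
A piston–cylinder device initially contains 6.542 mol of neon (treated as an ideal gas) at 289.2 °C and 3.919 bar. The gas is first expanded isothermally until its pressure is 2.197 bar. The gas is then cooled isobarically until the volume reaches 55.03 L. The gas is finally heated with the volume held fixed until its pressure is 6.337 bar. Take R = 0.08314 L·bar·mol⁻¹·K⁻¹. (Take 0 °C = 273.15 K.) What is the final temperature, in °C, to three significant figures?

T₄ ≈ 368 °C

Convert: T₁ = 562.3 K.
From PV = nRT: V₁ = nRT₁/P₁ = 78.05 L.
Isothermal, so P V is constant: T₂ = T₁; V₂ = V₁·(P₁/P₂) = 139.2 L.
P constant ⇒ V ∝ T: P₃ = P₂; T₃ = T₂·(V₃/V₂) = 222.3 K.
Isochoric, so P/T is constant: V₄ = V₃; T₄ = T₃·(P₄/P₃) = 641.2 K.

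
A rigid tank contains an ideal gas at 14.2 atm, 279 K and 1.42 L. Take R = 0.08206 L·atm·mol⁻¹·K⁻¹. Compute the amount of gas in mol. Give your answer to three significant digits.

PV = nRT ⇒ n = PV/(RT) = (14.2 × 1.42) / (0.08206 × 279)

n ≈ 0.881 mol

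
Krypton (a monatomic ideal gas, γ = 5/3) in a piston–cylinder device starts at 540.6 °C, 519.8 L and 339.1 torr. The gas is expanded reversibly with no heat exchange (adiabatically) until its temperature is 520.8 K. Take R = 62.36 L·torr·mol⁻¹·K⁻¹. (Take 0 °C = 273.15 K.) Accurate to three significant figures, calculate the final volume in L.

Convert: T₁ = 813.8 K.
Adiabatic (γ = 5/3), T V^(γ−1) and P V^γ constant: P₂ = P₁·(T₂/T₁)^(γ/(γ−1)) = 111.1 torr; V₂ = V₁·(T₁/T₂)^(1/(γ−1)) = 1015 L.

V₂ ≈ 1.02e+03 L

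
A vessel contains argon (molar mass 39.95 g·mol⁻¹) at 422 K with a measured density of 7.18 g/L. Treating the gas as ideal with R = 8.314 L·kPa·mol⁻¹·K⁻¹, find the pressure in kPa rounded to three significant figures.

P ≈ 631 kPa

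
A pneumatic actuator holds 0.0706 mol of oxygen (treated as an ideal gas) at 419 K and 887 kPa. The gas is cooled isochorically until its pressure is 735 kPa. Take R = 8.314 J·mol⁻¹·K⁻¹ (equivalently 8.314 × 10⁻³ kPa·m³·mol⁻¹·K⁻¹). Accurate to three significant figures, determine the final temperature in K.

T₂ ≈ 347 K

From PV = nRT: V₁ = nRT₁/P₁ = 0.0002773 m³.
V constant ⇒ P ∝ T: V₂ = V₁; T₂ = T₁·(P₂/P₁) = 347.2 K.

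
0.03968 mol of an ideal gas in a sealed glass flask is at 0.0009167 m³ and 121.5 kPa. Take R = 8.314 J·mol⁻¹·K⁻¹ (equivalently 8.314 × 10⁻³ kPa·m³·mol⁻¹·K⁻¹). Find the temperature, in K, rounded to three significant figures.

T ≈ 338 K

PV = nRT ⇒ T = PV/(nR) = (121.5 × 0.0009167) / (0.03968 × 8.314 × 10⁻³)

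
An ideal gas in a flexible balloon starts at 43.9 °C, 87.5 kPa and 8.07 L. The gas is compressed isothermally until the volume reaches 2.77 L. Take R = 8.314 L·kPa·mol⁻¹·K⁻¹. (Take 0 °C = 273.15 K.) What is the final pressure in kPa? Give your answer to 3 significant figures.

P₂ ≈ 255 kPa

Convert: T₁ = 317.0 K.
T constant ⇒ Boyle's law P V = const: T₂ = T₁; P₂ = P₁·(V₁/V₂) = 254.9 kPa.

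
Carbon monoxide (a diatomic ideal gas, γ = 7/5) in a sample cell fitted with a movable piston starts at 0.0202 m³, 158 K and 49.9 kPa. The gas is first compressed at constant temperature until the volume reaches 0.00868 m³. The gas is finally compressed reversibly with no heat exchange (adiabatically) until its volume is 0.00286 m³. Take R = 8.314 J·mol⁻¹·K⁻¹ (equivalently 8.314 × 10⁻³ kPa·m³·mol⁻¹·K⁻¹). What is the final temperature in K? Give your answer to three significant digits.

T₃ ≈ 246 K

T constant ⇒ Boyle's law P V = const: T₂ = T₁; P₂ = P₁·(V₁/V₂) = 116.1 kPa.
Reversible adiabatic, γ = 7/5: T₃ = T₂·(V₂/V₃)^(γ−1) = 246.3 K; P₃ = P₂·(V₂/V₃)^γ = 549.5 kPa.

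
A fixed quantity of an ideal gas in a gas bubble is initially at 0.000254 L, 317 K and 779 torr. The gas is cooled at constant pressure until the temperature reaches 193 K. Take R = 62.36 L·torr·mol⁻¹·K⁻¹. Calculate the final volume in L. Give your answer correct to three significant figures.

V₂ ≈ 0.000155 L

P constant ⇒ V ∝ T: P₂ = P₁; V₂ = V₁·(T₂/T₁) = 0.0001546 L.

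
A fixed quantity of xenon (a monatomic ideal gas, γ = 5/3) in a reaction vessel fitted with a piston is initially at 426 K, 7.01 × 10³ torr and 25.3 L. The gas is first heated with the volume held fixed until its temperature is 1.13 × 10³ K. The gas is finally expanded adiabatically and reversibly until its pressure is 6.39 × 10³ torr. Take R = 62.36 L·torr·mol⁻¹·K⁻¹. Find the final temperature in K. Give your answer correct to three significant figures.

V constant ⇒ P ∝ T: V₂ = V₁; P₂ = P₁·(T₂/T₁) = 1.859e+04 torr.
Reversible adiabatic, γ = 5/3: T₃ = T₂·(P₃/P₂)^((γ−1)/γ) = 737.1 K; V₃ = V₂·(P₂/P₃)^(1/γ) = 48.02 L.

T₃ ≈ 737 K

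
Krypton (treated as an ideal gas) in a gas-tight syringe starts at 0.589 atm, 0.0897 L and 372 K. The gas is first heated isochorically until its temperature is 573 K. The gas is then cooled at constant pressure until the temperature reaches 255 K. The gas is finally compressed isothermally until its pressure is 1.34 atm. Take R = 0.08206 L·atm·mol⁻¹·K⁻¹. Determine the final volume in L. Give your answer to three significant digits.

V₄ ≈ 0.0270 L

Isochoric, so P/T is constant: V₂ = V₁; P₂ = P₁·(T₂/T₁) = 0.9072 atm.
Isobaric, so V/T is constant: P₃ = P₂; V₃ = V₂·(T₃/T₂) = 0.03992 L.
T constant ⇒ Boyle's law P V = const: T₄ = T₃; V₄ = V₃·(P₃/P₄) = 0.02703 L.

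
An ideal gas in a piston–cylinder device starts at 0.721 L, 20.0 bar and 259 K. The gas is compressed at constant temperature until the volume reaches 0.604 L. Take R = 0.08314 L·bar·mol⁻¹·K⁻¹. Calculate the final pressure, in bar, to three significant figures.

P₂ ≈ 23.9 bar

T constant ⇒ Boyle's law P V = const: T₂ = T₁; P₂ = P₁·(V₁/V₂) = 23.87 bar.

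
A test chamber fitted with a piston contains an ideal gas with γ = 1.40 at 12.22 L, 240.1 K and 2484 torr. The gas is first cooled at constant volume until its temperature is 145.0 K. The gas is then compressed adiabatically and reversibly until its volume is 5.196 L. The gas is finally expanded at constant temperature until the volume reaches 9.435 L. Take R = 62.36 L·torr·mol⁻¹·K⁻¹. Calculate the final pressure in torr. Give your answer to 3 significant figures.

V constant ⇒ P ∝ T: V₂ = V₁; P₂ = P₁·(T₂/T₁) = 1500 torr.
Reversible adiabatic, γ = 1.40: T₃ = T₂·(V₂/V₃)^(γ−1) = 204.1 K; P₃ = P₂·(V₂/V₃)^γ = 4967 torr.
T constant ⇒ Boyle's law P V = const: T₄ = T₃; P₄ = P₃·(V₃/V₄) = 2735 torr.

P₄ ≈ 2.74e+03 torr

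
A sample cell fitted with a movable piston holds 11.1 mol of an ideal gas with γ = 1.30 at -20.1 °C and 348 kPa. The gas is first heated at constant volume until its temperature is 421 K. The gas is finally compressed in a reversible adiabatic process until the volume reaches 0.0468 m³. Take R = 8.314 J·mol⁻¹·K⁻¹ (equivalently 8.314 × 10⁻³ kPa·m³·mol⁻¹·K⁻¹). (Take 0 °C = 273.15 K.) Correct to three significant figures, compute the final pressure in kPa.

P₃ ≈ 925 kPa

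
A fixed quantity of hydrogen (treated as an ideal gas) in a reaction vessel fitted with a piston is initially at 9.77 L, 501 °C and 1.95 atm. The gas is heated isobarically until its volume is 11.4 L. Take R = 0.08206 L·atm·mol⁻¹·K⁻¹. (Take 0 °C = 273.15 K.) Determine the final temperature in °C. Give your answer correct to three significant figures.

T₂ ≈ 630 °C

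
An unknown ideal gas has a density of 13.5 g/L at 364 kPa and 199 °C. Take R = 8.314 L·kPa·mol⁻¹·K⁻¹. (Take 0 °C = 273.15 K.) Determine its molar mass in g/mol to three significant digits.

M ≈ 146 g/mol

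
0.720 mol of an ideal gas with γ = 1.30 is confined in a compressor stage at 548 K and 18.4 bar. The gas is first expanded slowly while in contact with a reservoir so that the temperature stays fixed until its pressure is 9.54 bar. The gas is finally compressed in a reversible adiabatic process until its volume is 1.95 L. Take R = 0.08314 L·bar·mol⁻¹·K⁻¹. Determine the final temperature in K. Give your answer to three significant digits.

T₃ ≈ 650 K

From PV = nRT: V₁ = nRT₁/P₁ = 1.783 L.
T constant ⇒ Boyle's law P V = const: T₂ = T₁; V₂ = V₁·(P₁/P₂) = 3.439 L.
Adiabatic (γ = 1.30), T V^(γ−1) and P V^γ constant: T₃ = T₂·(V₂/V₃)^(γ−1) = 649.7 K; P₃ = P₂·(V₂/V₃)^γ = 19.94 bar.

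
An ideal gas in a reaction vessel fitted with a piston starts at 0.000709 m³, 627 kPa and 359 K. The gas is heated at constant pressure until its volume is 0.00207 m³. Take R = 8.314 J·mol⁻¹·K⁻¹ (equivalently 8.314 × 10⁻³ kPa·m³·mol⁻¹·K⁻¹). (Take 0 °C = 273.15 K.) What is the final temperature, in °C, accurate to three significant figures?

P constant ⇒ V ∝ T: P₂ = P₁; T₂ = T₁·(V₂/V₁) = 1048 K.

T₂ ≈ 775 °C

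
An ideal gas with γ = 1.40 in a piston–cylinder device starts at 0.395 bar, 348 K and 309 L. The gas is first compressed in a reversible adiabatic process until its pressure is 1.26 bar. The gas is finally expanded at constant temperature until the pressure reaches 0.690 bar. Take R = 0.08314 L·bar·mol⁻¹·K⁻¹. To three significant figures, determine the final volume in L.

V₃ ≈ 246 L

Adiabatic (γ = 1.40), T V^(γ−1) and P V^γ constant: T₂ = T₁·(P₂/P₁)^((γ−1)/γ) = 484.7 K; V₂ = V₁·(P₁/P₂)^(1/γ) = 134.9 L.
Isothermal, so P V is constant: T₃ = T₂; V₃ = V₂·(P₂/P₃) = 246.4 L.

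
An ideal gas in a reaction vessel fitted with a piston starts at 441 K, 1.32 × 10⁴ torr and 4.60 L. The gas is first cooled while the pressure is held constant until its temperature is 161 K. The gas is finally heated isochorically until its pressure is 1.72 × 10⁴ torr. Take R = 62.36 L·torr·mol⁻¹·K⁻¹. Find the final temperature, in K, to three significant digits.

T₃ ≈ 210 K

P constant ⇒ V ∝ T: P₂ = P₁; V₂ = V₁·(T₂/T₁) = 1.679 L.
Isochoric, so P/T is constant: V₃ = V₂; T₃ = T₂·(P₃/P₂) = 209.8 K.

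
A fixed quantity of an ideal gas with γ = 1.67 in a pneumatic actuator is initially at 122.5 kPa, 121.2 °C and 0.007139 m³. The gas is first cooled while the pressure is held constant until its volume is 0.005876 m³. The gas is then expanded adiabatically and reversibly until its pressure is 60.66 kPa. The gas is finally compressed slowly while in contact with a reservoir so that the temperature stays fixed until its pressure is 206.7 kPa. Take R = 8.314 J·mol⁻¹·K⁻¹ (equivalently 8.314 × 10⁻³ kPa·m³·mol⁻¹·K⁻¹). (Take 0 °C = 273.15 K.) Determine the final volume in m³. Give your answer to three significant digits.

Convert: T₁ = 394.3 K.
Isobaric, so V/T is constant: P₂ = P₁; T₂ = T₁·(V₂/V₁) = 324.6 K.
Reversible adiabatic, γ = 1.67: T₃ = T₂·(P₃/P₂)^((γ−1)/γ) = 244.8 K; V₃ = V₂·(P₂/P₃)^(1/γ) = 0.008951 m³.
T constant ⇒ Boyle's law P V = const: T₄ = T₃; V₄ = V₃·(P₃/P₄) = 0.002627 m³.

V₄ ≈ 0.00263 m³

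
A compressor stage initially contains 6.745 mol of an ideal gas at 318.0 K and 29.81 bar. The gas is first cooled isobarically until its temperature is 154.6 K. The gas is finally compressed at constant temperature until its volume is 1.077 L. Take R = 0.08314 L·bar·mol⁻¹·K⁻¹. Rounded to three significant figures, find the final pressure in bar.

From PV = nRT: V₁ = nRT₁/P₁ = 5.982 L.
P constant ⇒ V ∝ T: P₂ = P₁; V₂ = V₁·(T₂/T₁) = 2.908 L.
Isothermal, so P V is constant: T₃ = T₂; P₃ = P₂·(V₂/V₃) = 80.50 bar.

P₃ ≈ 80.5 bar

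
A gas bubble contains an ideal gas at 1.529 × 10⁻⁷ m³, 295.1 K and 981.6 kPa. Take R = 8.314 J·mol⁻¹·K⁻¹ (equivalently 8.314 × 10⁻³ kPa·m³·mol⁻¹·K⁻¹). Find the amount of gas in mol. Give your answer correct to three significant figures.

PV = nRT ⇒ n = PV/(RT) = (981.6 × 1.529e-07) / (8.314 × 10⁻³ × 295.1)

n ≈ 6.12e-05 mol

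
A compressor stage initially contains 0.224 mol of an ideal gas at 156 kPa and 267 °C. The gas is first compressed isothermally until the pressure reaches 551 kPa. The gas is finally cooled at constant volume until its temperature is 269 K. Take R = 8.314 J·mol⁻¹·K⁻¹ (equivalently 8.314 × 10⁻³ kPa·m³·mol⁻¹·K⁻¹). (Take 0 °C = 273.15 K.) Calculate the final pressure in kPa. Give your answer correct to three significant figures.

P₃ ≈ 274 kPa

Convert: T₁ = 540.1 K.
From PV = nRT: V₁ = nRT₁/P₁ = 0.006448 m³.
T constant ⇒ Boyle's law P V = const: T₂ = T₁; V₂ = V₁·(P₁/P₂) = 0.001826 m³.
Isochoric, so P/T is constant: V₃ = V₂; P₃ = P₂·(T₃/T₂) = 274.4 kPa.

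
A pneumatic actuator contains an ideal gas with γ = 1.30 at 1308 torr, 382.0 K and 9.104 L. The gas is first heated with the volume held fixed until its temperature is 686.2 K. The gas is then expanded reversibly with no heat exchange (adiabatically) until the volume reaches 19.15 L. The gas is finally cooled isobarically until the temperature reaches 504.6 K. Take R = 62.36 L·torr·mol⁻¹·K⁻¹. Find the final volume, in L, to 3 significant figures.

V₄ ≈ 17.6 L

Isochoric, so P/T is constant: V₂ = V₁; P₂ = P₁·(T₂/T₁) = 2350 torr.
Adiabatic (γ = 1.30), T V^(γ−1) and P V^γ constant: T₃ = T₂·(V₂/V₃)^(γ−1) = 549.0 K; P₃ = P₂·(V₂/V₃)^γ = 893.7 torr.
Isobaric, so V/T is constant: P₄ = P₃; V₄ = V₃·(T₄/T₃) = 17.60 L.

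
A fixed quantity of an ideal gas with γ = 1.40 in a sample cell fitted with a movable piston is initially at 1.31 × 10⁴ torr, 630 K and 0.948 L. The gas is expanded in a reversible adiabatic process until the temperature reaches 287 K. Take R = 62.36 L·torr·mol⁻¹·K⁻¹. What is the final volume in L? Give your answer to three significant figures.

Adiabatic (γ = 1.40), T V^(γ−1) and P V^γ constant: P₂ = P₁·(T₂/T₁)^(γ/(γ−1)) = 835.9 torr; V₂ = V₁·(T₁/T₂)^(1/(γ−1)) = 6.768 L.

V₂ ≈ 6.77 L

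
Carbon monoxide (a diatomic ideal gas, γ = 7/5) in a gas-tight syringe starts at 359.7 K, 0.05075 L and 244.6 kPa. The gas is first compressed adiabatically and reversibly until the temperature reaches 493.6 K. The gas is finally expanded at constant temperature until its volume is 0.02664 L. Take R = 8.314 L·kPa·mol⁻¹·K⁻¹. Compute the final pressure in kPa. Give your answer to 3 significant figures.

Reversible adiabatic, γ = 7/5: P₂ = P₁·(T₂/T₁)^(γ/(γ−1)) = 740.4 kPa; V₂ = V₁·(T₁/T₂)^(1/(γ−1)) = 0.02301 L.
Isothermal, so P V is constant: T₃ = T₂; P₃ = P₂·(V₂/V₃) = 639.4 kPa.

P₃ ≈ 639 kPa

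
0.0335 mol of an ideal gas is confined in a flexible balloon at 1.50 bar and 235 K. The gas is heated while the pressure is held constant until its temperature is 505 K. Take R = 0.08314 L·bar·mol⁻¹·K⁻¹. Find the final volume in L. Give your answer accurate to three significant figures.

V₂ ≈ 0.938 L

From PV = nRT: V₁ = nRT₁/P₁ = 0.4363 L.
P constant ⇒ V ∝ T: P₂ = P₁; V₂ = V₁·(T₂/T₁) = 0.9377 L.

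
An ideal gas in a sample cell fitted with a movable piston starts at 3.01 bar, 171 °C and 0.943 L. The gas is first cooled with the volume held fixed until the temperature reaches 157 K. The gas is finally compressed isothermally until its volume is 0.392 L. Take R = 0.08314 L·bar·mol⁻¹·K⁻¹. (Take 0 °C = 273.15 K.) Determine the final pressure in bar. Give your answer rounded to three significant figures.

Convert: T₁ = 444.1 K.
V constant ⇒ P ∝ T: V₂ = V₁; P₂ = P₁·(T₂/T₁) = 1.064 bar.
T constant ⇒ Boyle's law P V = const: T₃ = T₂; P₃ = P₂·(V₂/V₃) = 2.560 bar.

P₃ ≈ 2.56 bar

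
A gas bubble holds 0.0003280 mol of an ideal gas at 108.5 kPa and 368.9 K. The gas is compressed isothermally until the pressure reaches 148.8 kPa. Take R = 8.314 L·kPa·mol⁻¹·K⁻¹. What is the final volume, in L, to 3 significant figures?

V₂ ≈ 0.00676 L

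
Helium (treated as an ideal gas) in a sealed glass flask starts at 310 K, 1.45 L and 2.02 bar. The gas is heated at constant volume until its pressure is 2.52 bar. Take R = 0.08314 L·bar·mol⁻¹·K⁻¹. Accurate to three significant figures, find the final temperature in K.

V constant ⇒ P ∝ T: V₂ = V₁; T₂ = T₁·(P₂/P₁) = 386.7 K.

T₂ ≈ 387 K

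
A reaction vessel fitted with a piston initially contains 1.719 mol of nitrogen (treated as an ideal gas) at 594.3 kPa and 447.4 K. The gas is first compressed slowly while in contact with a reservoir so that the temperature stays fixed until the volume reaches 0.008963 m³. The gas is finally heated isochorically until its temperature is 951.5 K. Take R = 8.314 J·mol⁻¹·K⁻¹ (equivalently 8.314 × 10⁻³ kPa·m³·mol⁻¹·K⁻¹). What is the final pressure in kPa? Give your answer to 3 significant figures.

P₃ ≈ 1.52e+03 kPa

From PV = nRT: V₁ = nRT₁/P₁ = 0.01076 m³.
Isothermal, so P V is constant: T₂ = T₁; P₂ = P₁·(V₁/V₂) = 713.4 kPa.
Isochoric, so P/T is constant: V₃ = V₂; P₃ = P₂·(T₃/T₂) = 1517 kPa.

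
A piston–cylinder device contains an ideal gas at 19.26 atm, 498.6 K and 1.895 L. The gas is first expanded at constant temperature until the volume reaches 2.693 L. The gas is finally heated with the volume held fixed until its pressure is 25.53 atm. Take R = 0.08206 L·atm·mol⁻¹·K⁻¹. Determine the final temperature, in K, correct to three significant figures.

T constant ⇒ Boyle's law P V = const: T₂ = T₁; P₂ = P₁·(V₁/V₂) = 13.55 atm.
Isochoric, so P/T is constant: V₃ = V₂; T₃ = T₂·(P₃/P₂) = 939.2 K.

T₃ ≈ 939 K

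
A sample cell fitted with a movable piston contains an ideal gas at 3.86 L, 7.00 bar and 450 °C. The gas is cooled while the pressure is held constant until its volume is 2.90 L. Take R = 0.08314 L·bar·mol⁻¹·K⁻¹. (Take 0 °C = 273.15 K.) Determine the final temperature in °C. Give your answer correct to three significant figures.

Convert: T₁ = 723.1 K.
Isobaric, so V/T is constant: P₂ = P₁; T₂ = T₁·(V₂/V₁) = 543.3 K.

T₂ ≈ 270 °C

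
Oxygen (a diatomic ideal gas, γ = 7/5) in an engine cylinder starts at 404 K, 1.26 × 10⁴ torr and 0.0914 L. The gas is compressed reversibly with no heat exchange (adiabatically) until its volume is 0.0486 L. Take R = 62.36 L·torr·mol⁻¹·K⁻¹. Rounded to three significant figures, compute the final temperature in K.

Reversible adiabatic, γ = 7/5: T₂ = T₁·(V₁/V₂)^(γ−1) = 520.1 K; P₂ = P₁·(V₁/V₂)^γ = 3.051e+04 torr.

T₂ ≈ 520 K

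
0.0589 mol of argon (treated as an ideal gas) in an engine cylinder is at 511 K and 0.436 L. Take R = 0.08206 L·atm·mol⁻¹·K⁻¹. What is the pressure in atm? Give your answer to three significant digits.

PV = nRT ⇒ P = nRT/V = (0.0589 × 0.08206 × 511) / 0.436

P ≈ 5.66 atm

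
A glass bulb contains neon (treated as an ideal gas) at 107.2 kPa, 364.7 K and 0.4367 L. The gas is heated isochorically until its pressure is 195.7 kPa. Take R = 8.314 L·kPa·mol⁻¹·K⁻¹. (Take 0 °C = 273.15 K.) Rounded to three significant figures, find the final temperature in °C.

T₂ ≈ 393 °C

Isochoric, so P/T is constant: V₂ = V₁; T₂ = T₁·(P₂/P₁) = 665.8 K.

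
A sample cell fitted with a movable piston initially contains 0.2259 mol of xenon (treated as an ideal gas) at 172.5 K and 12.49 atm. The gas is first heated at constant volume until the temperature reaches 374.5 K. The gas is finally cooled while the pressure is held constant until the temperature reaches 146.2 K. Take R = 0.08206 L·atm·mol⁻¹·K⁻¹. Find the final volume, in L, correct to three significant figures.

From PV = nRT: V₁ = nRT₁/P₁ = 0.2560 L.
Isochoric, so P/T is constant: V₂ = V₁; P₂ = P₁·(T₂/T₁) = 27.12 atm.
P constant ⇒ V ∝ T: P₃ = P₂; V₃ = V₂·(T₃/T₂) = 0.09995 L.

V₃ ≈ 0.0999 L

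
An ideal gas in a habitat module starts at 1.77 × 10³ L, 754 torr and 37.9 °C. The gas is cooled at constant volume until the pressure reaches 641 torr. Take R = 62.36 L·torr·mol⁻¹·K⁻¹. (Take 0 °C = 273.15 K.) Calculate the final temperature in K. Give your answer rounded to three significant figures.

T₂ ≈ 264 K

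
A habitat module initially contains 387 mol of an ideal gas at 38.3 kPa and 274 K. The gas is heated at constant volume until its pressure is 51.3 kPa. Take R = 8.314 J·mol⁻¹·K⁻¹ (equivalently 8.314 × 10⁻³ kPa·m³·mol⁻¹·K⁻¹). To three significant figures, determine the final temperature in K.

From PV = nRT: V₁ = nRT₁/P₁ = 23.02 m³.
V constant ⇒ P ∝ T: V₂ = V₁; T₂ = T₁·(P₂/P₁) = 367.0 K.

T₂ ≈ 367 K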